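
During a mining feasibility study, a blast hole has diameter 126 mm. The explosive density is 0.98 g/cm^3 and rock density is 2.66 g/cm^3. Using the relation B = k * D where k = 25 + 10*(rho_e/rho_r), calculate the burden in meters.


First, compute k:
rho_e / rho_r = 0.98 / 2.66 = 0.3684210526
k = 25 + 10 * 0.3684210526 = 28.68421053
Then, compute burden:
B = k * D / 1000 = 28.68421053 * 126 / 1000
= 3614.210526 / 1000
= 3.6142 m

3.6142 m


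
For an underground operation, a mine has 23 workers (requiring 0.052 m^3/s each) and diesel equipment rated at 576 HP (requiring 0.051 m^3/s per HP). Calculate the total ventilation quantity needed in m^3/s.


Airflow for workers:
Q_people = 23 * 0.052 = 1.196 m^3/s
Airflow for diesel equipment:
Q_diesel = 576 * 0.051 = 29.376 m^3/s
Total ventilation:
Q_total = 1.196 + 29.376
= 30.572 m^3/s

30.572 m^3/s


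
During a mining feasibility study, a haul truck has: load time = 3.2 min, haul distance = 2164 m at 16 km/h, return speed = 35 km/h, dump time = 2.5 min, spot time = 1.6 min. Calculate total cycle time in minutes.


19.1247 min

Convert haul speed to m/min: 16 * 1000/60 = 266.6666667 m/min
Haul time = 2164 / 266.6666667 = 8.115 min
Convert return speed to m/min: 35 * 1000/60 = 583.3333333 m/min
Return time = 2164 / 583.3333333 = 3.709714286 min
Total cycle time:
= 3.2 + 8.115 + 2.5 + 3.709714286 + 1.6
= 19.1247 min


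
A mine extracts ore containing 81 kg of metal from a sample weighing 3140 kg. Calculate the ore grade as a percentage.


2.5796%

Ore grade = (metal mass / ore mass) * 100
= (81 / 3140) * 100
= 0.02579617834 * 100
= 2.5796%


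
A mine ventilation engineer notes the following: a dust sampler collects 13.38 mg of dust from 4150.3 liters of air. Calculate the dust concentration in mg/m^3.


3.2239 mg/m^3

Convert liters to m^3: 1 m^3 = 1000 L
Concentration = mass / volume * 1000
= 13.38 / 4150.3 * 1000
= 0.003223863335 * 1000
= 3.2239 mg/m^3


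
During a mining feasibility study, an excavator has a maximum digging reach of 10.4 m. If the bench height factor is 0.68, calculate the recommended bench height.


Bench height = reach * factor
= 10.4 * 0.68
= 7.072 m

7.072 m


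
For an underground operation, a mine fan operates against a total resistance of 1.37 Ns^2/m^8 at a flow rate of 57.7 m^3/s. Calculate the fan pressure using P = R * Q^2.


4561.1273 Pa

Compute Q^2:
Q^2 = 57.7^2 = 3329.29
Compute pressure:
P = R * Q^2 = 1.37 * 3329.29
= 4561.1273 Pa


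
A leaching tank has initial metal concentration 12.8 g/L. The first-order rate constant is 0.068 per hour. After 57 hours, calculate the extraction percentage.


Compute the exponent:
-k * t = -0.068 * 57 = -3.876
Remaining concentration:
C = 12.8 * exp(-3.876)
= 12.8 * 0.02073359391
= 0.265390002 g/L
Extracted = 12.8 - 0.265390002 = 12.53461 g/L
Extraction % = 12.53461 / 12.8 * 100
= 97.9266%

97.9266%


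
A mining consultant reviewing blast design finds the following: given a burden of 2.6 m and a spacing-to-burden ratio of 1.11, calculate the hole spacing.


2.886 m

Spacing = burden * ratio
= 2.6 * 1.11
= 2.886 m


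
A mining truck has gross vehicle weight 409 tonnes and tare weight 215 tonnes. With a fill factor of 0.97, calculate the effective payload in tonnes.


188.18 tonnes

Maximum payload = gross - tare
= 409 - 215 = 194 tonnes
Effective payload = max payload * fill factor
= 194 * 0.97
= 188.18 tonnes


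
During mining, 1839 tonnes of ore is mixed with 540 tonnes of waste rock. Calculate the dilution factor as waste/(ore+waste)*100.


22.6986%

Total material = ore + waste
= 1839 + 540 = 2379 tonnes
Dilution = waste / total * 100
= 540 / 2379 * 100
= 0.2269861286 * 100
= 22.6986%


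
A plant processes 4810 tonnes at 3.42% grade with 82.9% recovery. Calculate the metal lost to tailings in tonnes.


28.1298 tonnes

Total metal in feed:
= 4810 * 3.42 / 100 = 164.502 tonnes
Metal recovered:
= 164.502 * 82.9 / 100 = 136.372158 tonnes
Metal lost to tailings:
= 164.502 - 136.372158
= 28.1298 tonnes


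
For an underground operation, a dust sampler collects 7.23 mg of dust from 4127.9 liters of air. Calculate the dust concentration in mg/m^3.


Convert liters to m^3: 1 m^3 = 1000 L
Concentration = mass / volume * 1000
= 7.23 / 4127.9 * 1000
= 0.001751495918 * 1000
= 1.7515 mg/m^3

1.7515 mg/m^3


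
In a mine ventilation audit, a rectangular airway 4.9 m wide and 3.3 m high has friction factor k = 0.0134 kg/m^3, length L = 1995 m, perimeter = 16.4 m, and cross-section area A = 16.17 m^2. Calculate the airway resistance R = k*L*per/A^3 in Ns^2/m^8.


0.1037 Ns^2/m^8

Compute the numerator:
k * L * per = 0.0134 * 1995 * 16.4
= 438.4212
Compute the denominator:
A^3 = 16.17^3 = 4227.952113
Resistance:
R = 438.4212 / 4227.952113
= 0.1037 Ns^2/m^8


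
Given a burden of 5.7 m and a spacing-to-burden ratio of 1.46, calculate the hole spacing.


Spacing = burden * ratio
= 5.7 * 1.46
= 8.322 m

8.322 m


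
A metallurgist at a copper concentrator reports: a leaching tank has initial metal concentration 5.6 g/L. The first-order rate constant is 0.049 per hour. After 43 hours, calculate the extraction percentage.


Compute the exponent:
-k * t = -0.049 * 43 = -2.107
Remaining concentration:
C = 5.6 * exp(-2.107)
= 5.6 * 0.1216022264
= 0.6809724681 g/L
Extracted = 5.6 - 0.6809724681 = 4.919027532 g/L
Extraction % = 4.919027532 / 5.6 * 100
= 87.8398%

87.8398%


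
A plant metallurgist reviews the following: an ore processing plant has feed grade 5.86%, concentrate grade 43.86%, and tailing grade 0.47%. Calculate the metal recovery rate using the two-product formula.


92.9758%

Using the two-product formula:
R = 100 * c * (f - t) / (f * (c - t))
Numerator = 100 * 43.86 * (5.86 - 0.47)
= 100 * 43.86 * 5.39
= 23640.54
Denominator = 5.86 * (43.86 - 0.47)
= 5.86 * 43.39
= 254.2654
R = 23640.54 / 254.2654
= 92.9758%


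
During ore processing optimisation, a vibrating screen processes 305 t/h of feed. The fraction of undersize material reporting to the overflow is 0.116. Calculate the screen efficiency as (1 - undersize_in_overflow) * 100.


Screen efficiency = (1 - fraction of undersize in overflow) * 100
= (1 - 0.116) * 100
= 0.884 * 100
= 88.4%

88.4%


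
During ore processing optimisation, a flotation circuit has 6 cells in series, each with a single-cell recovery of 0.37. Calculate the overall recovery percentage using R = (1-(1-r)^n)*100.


93.7476%

Complement of single-cell recovery:
1 - r = 1 - 0.37 = 0.63
Raise to power n:
(1 - r)^6 = 0.63^6 = 0.06252350221
Overall recovery:
R = (1 - 0.06252350221) * 100
= 93.7476%


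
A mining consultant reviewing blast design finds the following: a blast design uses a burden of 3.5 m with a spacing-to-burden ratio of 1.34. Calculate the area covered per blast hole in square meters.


16.415 m^2

First, find the spacing:
Spacing = burden * ratio = 3.5 * 1.34
= 4.69 m
Then, calculate the area:
Area = burden * spacing = 3.5 * 4.69
= 16.415 m^2


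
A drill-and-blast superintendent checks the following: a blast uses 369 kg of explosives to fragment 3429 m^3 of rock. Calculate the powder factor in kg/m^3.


Powder factor = explosive mass / rock volume
= 369 / 3429
= 0.1076 kg/m^3

0.1076 kg/m^3


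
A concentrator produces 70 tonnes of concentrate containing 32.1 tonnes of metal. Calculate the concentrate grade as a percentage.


45.8571%

Grade = (metal in concentrate / concentrate mass) * 100
= (32.1 / 70) * 100
= 0.4585714286 * 100
= 45.8571%


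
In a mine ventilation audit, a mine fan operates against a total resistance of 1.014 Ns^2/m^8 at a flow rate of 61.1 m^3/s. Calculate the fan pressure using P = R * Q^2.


Compute Q^2:
Q^2 = 61.1^2 = 3733.21
Compute pressure:
P = R * Q^2 = 1.014 * 3733.21
= 3785.4749 Pa

3785.4749 Pa


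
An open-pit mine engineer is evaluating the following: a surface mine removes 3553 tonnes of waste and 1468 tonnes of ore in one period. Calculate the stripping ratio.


2.4203

Stripping ratio = waste tonnage / ore tonnage
= 3553 / 1468
= 2.4203


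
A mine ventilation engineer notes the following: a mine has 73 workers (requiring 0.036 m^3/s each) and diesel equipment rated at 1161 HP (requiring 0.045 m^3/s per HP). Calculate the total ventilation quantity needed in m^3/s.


54.873 m^3/s

Airflow for workers:
Q_people = 73 * 0.036 = 2.628 m^3/s
Airflow for diesel equipment:
Q_diesel = 1161 * 0.045 = 52.245 m^3/s
Total ventilation:
Q_total = 2.628 + 52.245
= 54.873 m^3/s


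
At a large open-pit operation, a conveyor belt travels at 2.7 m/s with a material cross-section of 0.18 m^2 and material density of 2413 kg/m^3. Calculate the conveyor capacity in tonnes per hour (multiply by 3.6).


4221.7848 t/h

Volumetric flow = speed * area
= 2.7 * 0.18 = 0.486 m^3/s
Mass flow = volumetric * density
= 0.486 * 2413 = 1172.718 kg/s
Convert to t/h: multiply by 3.6
Capacity = 1172.718 * 3.6
= 4221.7848 t/h


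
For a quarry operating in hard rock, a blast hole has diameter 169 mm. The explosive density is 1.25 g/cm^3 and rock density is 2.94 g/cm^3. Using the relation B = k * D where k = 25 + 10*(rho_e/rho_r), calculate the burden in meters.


First, compute k:
rho_e / rho_r = 1.25 / 2.94 = 0.425170068
k = 25 + 10 * 0.425170068 = 29.25170068
Then, compute burden:
B = k * D / 1000 = 29.25170068 * 169 / 1000
= 4943.537415 / 1000
= 4.9435 m

4.9435 m


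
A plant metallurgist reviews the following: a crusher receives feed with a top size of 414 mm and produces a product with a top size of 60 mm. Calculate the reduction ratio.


Reduction ratio = feed size / product size
= 414 / 60
= 6.9

6.9


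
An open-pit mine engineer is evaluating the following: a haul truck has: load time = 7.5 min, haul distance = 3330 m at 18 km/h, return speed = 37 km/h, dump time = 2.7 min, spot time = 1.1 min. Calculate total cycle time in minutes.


27.8 min

Convert haul speed to m/min: 18 * 1000/60 = 300 m/min
Haul time = 3330 / 300 = 11.1 min
Convert return speed to m/min: 37 * 1000/60 = 616.6666667 m/min
Return time = 3330 / 616.6666667 = 5.4 min
Total cycle time:
= 7.5 + 11.1 + 2.7 + 5.4 + 1.1
= 27.8 min


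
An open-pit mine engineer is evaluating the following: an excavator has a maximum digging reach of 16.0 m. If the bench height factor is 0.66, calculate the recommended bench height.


10.56 m

Bench height = reach * factor
= 16.0 * 0.66
= 10.56 m


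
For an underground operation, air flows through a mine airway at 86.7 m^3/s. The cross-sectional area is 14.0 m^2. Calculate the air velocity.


6.1929 m/s

Velocity = flow rate / cross-sectional area
= 86.7 / 14.0
= 6.1929 m/s


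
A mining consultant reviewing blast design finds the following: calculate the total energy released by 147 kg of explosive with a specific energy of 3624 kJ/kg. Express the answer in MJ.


Energy = mass * specific_energy / 1000
= 147 * 3624 / 1000
= 532728 / 1000
= 532.728 MJ

532.728 MJ


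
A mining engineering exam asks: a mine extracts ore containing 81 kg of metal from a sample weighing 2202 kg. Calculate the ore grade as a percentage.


3.6785%

Ore grade = (metal mass / ore mass) * 100
= (81 / 2202) * 100
= 0.03678474114 * 100
= 3.6785%


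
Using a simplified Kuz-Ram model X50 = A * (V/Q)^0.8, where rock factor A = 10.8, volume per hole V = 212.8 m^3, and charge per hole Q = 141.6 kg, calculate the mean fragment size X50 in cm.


14.9606 cm

Compute V/Q:
V/Q = 212.8 / 141.6 = 1.502824859
Raise to the power 0.8:
(V/Q)^0.8 = 1.502824859^0.8 = 1.385245335
Multiply by A:
X50 = 10.8 * 1.385245335
= 14.9606 cm


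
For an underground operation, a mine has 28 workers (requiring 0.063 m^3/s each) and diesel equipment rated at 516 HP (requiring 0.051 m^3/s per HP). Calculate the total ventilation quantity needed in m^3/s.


28.08 m^3/s

Airflow for workers:
Q_people = 28 * 0.063 = 1.764 m^3/s
Airflow for diesel equipment:
Q_diesel = 516 * 0.051 = 26.316 m^3/s
Total ventilation:
Q_total = 1.764 + 26.316
= 28.08 m^3/s


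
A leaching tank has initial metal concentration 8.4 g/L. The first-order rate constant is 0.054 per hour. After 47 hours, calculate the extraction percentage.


Compute the exponent:
-k * t = -0.054 * 47 = -2.538
Remaining concentration:
C = 8.4 * exp(-2.538)
= 8.4 * 0.07902429043
= 0.6638040396 g/L
Extracted = 8.4 - 0.6638040396 = 7.73619596 g/L
Extraction % = 7.73619596 / 8.4 * 100
= 92.0976%

92.0976%


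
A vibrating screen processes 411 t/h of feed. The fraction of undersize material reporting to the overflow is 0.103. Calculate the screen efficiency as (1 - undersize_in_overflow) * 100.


Screen efficiency = (1 - fraction of undersize in overflow) * 100
= (1 - 0.103) * 100
= 0.897 * 100
= 89.7%

89.7%


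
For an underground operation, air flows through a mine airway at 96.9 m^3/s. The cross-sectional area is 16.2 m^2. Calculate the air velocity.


Velocity = flow rate / cross-sectional area
= 96.9 / 16.2
= 5.9815 m/s

5.9815 m/s


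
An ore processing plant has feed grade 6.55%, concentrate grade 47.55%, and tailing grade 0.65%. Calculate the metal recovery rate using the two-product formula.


91.3247%

Using the two-product formula:
R = 100 * c * (f - t) / (f * (c - t))
Numerator = 100 * 47.55 * (6.55 - 0.65)
= 100 * 47.55 * 5.9
= 28054.5
Denominator = 6.55 * (47.55 - 0.65)
= 6.55 * 46.9
= 307.195
R = 28054.5 / 307.195
= 91.3247%


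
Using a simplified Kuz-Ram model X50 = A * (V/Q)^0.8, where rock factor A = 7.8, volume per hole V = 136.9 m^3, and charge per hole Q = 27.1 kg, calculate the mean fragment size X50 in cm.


Compute V/Q:
V/Q = 136.9 / 27.1 = 5.051660517
Raise to the power 0.8:
(V/Q)^0.8 = 5.051660517^0.8 = 3.65382149
Multiply by A:
X50 = 7.8 * 3.65382149
= 28.4998 cm

28.4998 cm


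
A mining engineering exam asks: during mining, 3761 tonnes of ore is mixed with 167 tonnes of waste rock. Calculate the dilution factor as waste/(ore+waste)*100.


4.2515%

Total material = ore + waste
= 3761 + 167 = 3928 tonnes
Dilution = waste / total * 100
= 167 / 3928 * 100
= 0.04251527495 * 100
= 4.2515%


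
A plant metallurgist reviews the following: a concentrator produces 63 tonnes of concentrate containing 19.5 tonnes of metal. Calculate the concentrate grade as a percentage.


Grade = (metal in concentrate / concentrate mass) * 100
= (19.5 / 63) * 100
= 0.3095238095 * 100
= 30.9524%

30.9524%


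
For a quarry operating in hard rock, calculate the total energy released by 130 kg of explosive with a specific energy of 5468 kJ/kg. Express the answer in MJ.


710.84 MJ

Energy = mass * specific_energy / 1000
= 130 * 5468 / 1000
= 710840 / 1000
= 710.84 MJ


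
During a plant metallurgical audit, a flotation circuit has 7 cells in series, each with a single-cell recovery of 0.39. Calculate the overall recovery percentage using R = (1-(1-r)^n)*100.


Complement of single-cell recovery:
1 - r = 1 - 0.39 = 0.61
Raise to power n:
(1 - r)^7 = 0.61^7 = 0.03142742836
Overall recovery:
R = (1 - 0.03142742836) * 100
= 96.8573%

96.8573%


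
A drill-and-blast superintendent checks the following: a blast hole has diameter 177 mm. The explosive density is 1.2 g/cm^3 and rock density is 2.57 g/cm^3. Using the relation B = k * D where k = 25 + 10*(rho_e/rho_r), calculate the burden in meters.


5.2515 m

First, compute k:
rho_e / rho_r = 1.2 / 2.57 = 0.46692607
k = 25 + 10 * 0.46692607 = 29.6692607
Then, compute burden:
B = k * D / 1000 = 29.6692607 * 177 / 1000
= 5251.459144 / 1000
= 5.2515 m


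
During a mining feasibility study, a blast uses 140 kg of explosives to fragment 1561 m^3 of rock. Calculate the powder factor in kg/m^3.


Powder factor = explosive mass / rock volume
= 140 / 1561
= 0.0897 kg/m^3

0.0897 kg/m^3


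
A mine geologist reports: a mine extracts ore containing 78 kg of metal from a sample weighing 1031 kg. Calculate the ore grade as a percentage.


7.5655%

Ore grade = (metal mass / ore mass) * 100
= (78 / 1031) * 100
= 0.07565470417 * 100
= 7.5655%


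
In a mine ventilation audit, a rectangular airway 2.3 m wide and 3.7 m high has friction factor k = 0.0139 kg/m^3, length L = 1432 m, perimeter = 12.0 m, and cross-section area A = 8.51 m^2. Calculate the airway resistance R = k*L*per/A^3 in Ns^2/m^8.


0.3876 Ns^2/m^8

Compute the numerator:
k * L * per = 0.0139 * 1432 * 12.0
= 238.8576
Compute the denominator:
A^3 = 8.51^3 = 616.295051
Resistance:
R = 238.8576 / 616.295051
= 0.3876 Ns^2/m^8


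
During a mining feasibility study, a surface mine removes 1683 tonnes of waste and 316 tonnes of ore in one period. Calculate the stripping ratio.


5.3259

Stripping ratio = waste tonnage / ore tonnage
= 1683 / 316
= 5.3259


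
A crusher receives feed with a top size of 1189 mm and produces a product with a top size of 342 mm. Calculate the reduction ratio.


Reduction ratio = feed size / product size
= 1189 / 342
= 3.4766

3.4766


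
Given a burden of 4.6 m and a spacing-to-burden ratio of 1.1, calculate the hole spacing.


5.06 m

Spacing = burden * ratio
= 4.6 * 1.1
= 5.06 m


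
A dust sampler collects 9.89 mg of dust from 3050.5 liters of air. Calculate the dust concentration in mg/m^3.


3.2421 mg/m^3

Convert liters to m^3: 1 m^3 = 1000 L
Concentration = mass / volume * 1000
= 9.89 / 3050.5 * 1000
= 0.00324209146 * 1000
= 3.2421 mg/m^3


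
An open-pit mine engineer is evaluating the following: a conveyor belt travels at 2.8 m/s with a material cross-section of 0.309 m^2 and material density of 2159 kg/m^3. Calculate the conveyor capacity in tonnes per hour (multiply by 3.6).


6724.6805 t/h

Volumetric flow = speed * area
= 2.8 * 0.309 = 0.8652 m^3/s
Mass flow = volumetric * density
= 0.8652 * 2159 = 1867.9668 kg/s
Convert to t/h: multiply by 3.6
Capacity = 1867.9668 * 3.6
= 6724.6805 t/h


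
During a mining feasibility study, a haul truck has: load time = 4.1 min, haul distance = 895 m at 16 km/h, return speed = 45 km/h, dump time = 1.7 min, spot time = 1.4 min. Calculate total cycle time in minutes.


11.7496 min

Convert haul speed to m/min: 16 * 1000/60 = 266.6666667 m/min
Haul time = 895 / 266.6666667 = 3.35625 min
Convert return speed to m/min: 45 * 1000/60 = 750 m/min
Return time = 895 / 750 = 1.193333333 min
Total cycle time:
= 4.1 + 3.35625 + 1.7 + 1.193333333 + 1.4
= 11.7496 min


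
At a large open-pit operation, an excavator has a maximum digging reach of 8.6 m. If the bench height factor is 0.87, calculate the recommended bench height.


7.482 m

Bench height = reach * factor
= 8.6 * 0.87
= 7.482 m


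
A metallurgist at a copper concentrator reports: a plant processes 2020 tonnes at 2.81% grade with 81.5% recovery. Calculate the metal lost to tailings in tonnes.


Total metal in feed:
= 2020 * 2.81 / 100 = 56.762 tonnes
Metal recovered:
= 56.762 * 81.5 / 100 = 46.26103 tonnes
Metal lost to tailings:
= 56.762 - 46.26103
= 10.501 tonnes

10.501 tonnes


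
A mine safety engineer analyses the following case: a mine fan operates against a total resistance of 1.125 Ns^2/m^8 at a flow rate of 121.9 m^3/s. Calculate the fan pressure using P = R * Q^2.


16717.0613 Pa

Compute Q^2:
Q^2 = 121.9^2 = 14859.61
Compute pressure:
P = R * Q^2 = 1.125 * 14859.61
= 16717.0613 Pa


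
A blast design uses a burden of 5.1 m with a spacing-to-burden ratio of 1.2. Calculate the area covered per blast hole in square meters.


31.212 m^2

First, find the spacing:
Spacing = burden * ratio = 5.1 * 1.2
= 6.12 m
Then, calculate the area:
Area = burden * spacing = 5.1 * 6.12
= 31.212 m^2


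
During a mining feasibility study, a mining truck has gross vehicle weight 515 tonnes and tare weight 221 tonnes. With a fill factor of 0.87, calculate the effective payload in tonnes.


Maximum payload = gross - tare
= 515 - 221 = 294 tonnes
Effective payload = max payload * fill factor
= 294 * 0.87
= 255.78 tonnes

255.78 tonnes


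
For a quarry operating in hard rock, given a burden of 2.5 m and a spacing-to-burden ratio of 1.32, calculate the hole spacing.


Spacing = burden * ratio
= 2.5 * 1.32
= 3.3 m

3.3 m


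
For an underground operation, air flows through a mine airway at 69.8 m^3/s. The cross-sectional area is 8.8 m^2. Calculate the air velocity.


7.9318 m/s

Velocity = flow rate / cross-sectional area
= 69.8 / 8.8
= 7.9318 m/s


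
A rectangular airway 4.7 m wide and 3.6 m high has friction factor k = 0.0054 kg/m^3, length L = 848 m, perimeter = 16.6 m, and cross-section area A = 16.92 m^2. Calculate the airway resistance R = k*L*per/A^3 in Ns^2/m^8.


0.0157 Ns^2/m^8

Compute the numerator:
k * L * per = 0.0054 * 848 * 16.6
= 76.01472
Compute the denominator:
A^3 = 16.92^3 = 4843.965888
Resistance:
R = 76.01472 / 4843.965888
= 0.0157 Ns^2/m^8


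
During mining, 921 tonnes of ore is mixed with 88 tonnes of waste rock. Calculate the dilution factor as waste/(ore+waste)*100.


8.7215%

Total material = ore + waste
= 921 + 88 = 1009 tonnes
Dilution = waste / total * 100
= 88 / 1009 * 100
= 0.08721506442 * 100
= 8.7215%


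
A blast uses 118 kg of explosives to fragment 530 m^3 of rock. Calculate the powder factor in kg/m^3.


Powder factor = explosive mass / rock volume
= 118 / 530
= 0.2226 kg/m^3

0.2226 kg/m^3


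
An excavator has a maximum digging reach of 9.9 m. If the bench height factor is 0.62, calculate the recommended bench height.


Bench height = reach * factor
= 9.9 * 0.62
= 6.138 m

6.138 m


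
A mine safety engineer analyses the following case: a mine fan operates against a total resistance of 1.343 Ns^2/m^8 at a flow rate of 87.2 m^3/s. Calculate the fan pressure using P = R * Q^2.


10211.9571 Pa

Compute Q^2:
Q^2 = 87.2^2 = 7603.84
Compute pressure:
P = R * Q^2 = 1.343 * 7603.84
= 10211.9571 Pa


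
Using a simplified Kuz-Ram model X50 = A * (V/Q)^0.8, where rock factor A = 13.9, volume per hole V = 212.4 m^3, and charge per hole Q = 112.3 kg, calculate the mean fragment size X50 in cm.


Compute V/Q:
V/Q = 212.4 / 112.3 = 1.891362422
Raise to the power 0.8:
(V/Q)^0.8 = 1.891362422^0.8 = 1.665021343
Multiply by A:
X50 = 13.9 * 1.665021343
= 23.1438 cm

23.1438 cm


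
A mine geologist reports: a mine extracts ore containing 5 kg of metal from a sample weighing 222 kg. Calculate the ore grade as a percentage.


2.2523%

Ore grade = (metal mass / ore mass) * 100
= (5 / 222) * 100
= 0.02252252252 * 100
= 2.2523%


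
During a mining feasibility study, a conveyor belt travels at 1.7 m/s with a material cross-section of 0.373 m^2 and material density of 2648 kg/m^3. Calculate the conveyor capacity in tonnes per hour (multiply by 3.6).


Volumetric flow = speed * area
= 1.7 * 0.373 = 0.6341 m^3/s
Mass flow = volumetric * density
= 0.6341 * 2648 = 1679.0968 kg/s
Convert to t/h: multiply by 3.6
Capacity = 1679.0968 * 3.6
= 6044.7485 t/h

6044.7485 t/h


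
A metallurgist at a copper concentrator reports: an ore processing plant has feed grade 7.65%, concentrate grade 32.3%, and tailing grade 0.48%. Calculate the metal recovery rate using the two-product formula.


95.1393%

Using the two-product formula:
R = 100 * c * (f - t) / (f * (c - t))
Numerator = 100 * 32.3 * (7.65 - 0.48)
= 100 * 32.3 * 7.17
= 23159.1
Denominator = 7.65 * (32.3 - 0.48)
= 7.65 * 31.82
= 243.423
R = 23159.1 / 243.423
= 95.1393%


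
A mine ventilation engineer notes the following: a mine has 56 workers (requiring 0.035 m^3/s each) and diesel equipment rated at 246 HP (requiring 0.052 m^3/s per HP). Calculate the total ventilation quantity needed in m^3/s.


14.752 m^3/s

Airflow for workers:
Q_people = 56 * 0.035 = 1.96 m^3/s
Airflow for diesel equipment:
Q_diesel = 246 * 0.052 = 12.792 m^3/s
Total ventilation:
Q_total = 1.96 + 12.792
= 14.752 m^3/s


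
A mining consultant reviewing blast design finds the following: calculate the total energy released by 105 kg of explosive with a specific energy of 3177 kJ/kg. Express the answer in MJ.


333.585 MJ

Energy = mass * specific_energy / 1000
= 105 * 3177 / 1000
= 333585 / 1000
= 333.585 MJ


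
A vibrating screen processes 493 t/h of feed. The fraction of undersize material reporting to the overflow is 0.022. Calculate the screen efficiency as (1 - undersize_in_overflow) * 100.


97.8%

Screen efficiency = (1 - fraction of undersize in overflow) * 100
= (1 - 0.022) * 100
= 0.978 * 100
= 97.8%


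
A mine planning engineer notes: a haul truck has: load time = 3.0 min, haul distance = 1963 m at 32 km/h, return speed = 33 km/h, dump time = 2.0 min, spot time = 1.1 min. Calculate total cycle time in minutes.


Convert haul speed to m/min: 32 * 1000/60 = 533.3333333 m/min
Haul time = 1963 / 533.3333333 = 3.680625 min
Convert return speed to m/min: 33 * 1000/60 = 550 m/min
Return time = 1963 / 550 = 3.569090909 min
Total cycle time:
= 3.0 + 3.680625 + 2.0 + 3.569090909 + 1.1
= 13.3497 min

13.3497 min


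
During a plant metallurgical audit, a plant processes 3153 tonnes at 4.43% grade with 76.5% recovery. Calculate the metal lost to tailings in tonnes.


32.8243 tonnes

Total metal in feed:
= 3153 * 4.43 / 100 = 139.6779 tonnes
Metal recovered:
= 139.6779 * 76.5 / 100 = 106.8535935 tonnes
Metal lost to tailings:
= 139.6779 - 106.8535935
= 32.8243 tonnes


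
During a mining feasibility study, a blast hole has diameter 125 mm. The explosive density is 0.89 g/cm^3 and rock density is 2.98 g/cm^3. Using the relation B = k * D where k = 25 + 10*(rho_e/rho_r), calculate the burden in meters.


3.4983 m

First, compute k:
rho_e / rho_r = 0.89 / 2.98 = 0.2986577181
k = 25 + 10 * 0.2986577181 = 27.98657718
Then, compute burden:
B = k * D / 1000 = 27.98657718 * 125 / 1000
= 3498.322148 / 1000
= 3.4983 m


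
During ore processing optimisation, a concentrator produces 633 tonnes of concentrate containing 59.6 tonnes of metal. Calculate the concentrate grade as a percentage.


Grade = (metal in concentrate / concentrate mass) * 100
= (59.6 / 633) * 100
= 0.09415481833 * 100
= 9.4155%

9.4155%


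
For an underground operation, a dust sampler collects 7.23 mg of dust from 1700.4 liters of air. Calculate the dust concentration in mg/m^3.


Convert liters to m^3: 1 m^3 = 1000 L
Concentration = mass / volume * 1000
= 7.23 / 1700.4 * 1000
= 0.00425194072 * 1000
= 4.2519 mg/m^3

4.2519 mg/m^3


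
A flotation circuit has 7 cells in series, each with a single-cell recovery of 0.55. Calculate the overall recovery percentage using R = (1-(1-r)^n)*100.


99.6263%

Complement of single-cell recovery:
1 - r = 1 - 0.55 = 0.45
Raise to power n:
(1 - r)^7 = 0.45^7 = 0.003736694531
Overall recovery:
R = (1 - 0.003736694531) * 100
= 99.6263%


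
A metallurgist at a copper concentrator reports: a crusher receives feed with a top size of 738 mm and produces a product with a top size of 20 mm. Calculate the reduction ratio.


Reduction ratio = feed size / product size
= 738 / 20
= 36.9

36.9


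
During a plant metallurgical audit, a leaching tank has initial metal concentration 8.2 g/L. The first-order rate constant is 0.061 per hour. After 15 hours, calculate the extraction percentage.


59.9483%

Compute the exponent:
-k * t = -0.061 * 15 = -0.915
Remaining concentration:
C = 8.2 * exp(-0.915)
= 8.2 * 0.4005166261
= 3.284236334 g/L
Extracted = 8.2 - 3.284236334 = 4.915763666 g/L
Extraction % = 4.915763666 / 8.2 * 100
= 59.9483%


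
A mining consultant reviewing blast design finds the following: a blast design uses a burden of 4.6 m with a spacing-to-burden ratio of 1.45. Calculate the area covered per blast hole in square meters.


First, find the spacing:
Spacing = burden * ratio = 4.6 * 1.45
= 6.67 m
Then, calculate the area:
Area = burden * spacing = 4.6 * 6.67
= 30.682 m^2

30.682 m^2


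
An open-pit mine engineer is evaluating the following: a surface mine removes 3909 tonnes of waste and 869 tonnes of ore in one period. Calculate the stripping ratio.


4.4983

Stripping ratio = waste tonnage / ore tonnage
= 3909 / 869
= 4.4983


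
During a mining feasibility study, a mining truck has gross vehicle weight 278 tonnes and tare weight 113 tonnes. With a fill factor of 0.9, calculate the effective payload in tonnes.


148.5 tonnes

Maximum payload = gross - tare
= 278 - 113 = 165 tonnes
Effective payload = max payload * fill factor
= 165 * 0.9
= 148.5 tonnes


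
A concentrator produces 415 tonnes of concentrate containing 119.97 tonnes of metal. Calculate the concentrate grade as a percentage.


Grade = (metal in concentrate / concentrate mass) * 100
= (119.97 / 415) * 100
= 0.2890843373 * 100
= 28.9084%

28.9084%


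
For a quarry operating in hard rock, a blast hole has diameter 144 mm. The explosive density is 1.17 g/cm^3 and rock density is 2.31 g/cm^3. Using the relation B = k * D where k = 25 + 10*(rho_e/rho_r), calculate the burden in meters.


4.3294 m

First, compute k:
rho_e / rho_r = 1.17 / 2.31 = 0.5064935065
k = 25 + 10 * 0.5064935065 = 30.06493506
Then, compute burden:
B = k * D / 1000 = 30.06493506 * 144 / 1000
= 4329.350649 / 1000
= 4.3294 m


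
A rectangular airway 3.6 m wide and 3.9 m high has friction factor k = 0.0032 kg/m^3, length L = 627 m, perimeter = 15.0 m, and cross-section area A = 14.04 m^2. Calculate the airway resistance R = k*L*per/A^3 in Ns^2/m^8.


0.0109 Ns^2/m^8

Compute the numerator:
k * L * per = 0.0032 * 627 * 15.0
= 30.096
Compute the denominator:
A^3 = 14.04^3 = 2767.587264
Resistance:
R = 30.096 / 2767.587264
= 0.0109 Ns^2/m^8


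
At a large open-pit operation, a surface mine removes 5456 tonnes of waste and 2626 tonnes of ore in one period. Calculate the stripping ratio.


2.0777

Stripping ratio = waste tonnage / ore tonnage
= 5456 / 2626
= 2.0777


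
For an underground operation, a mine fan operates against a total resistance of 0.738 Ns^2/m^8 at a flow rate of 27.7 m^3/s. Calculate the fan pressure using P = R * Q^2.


566.26 Pa

Compute Q^2:
Q^2 = 27.7^2 = 767.29
Compute pressure:
P = R * Q^2 = 0.738 * 767.29
= 566.26 Pa


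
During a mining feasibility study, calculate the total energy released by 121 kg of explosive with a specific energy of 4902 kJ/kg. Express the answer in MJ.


Energy = mass * specific_energy / 1000
= 121 * 4902 / 1000
= 593142 / 1000
= 593.142 MJ

593.142 MJ


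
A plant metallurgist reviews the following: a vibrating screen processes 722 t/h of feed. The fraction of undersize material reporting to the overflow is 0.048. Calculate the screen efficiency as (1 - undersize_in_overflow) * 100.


95.2%

Screen efficiency = (1 - fraction of undersize in overflow) * 100
= (1 - 0.048) * 100
= 0.952 * 100
= 95.2%


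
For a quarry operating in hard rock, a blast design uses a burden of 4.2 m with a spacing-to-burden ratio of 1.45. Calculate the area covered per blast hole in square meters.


First, find the spacing:
Spacing = burden * ratio = 4.2 * 1.45
= 6.09 m
Then, calculate the area:
Area = burden * spacing = 4.2 * 6.09
= 25.578 m^2

25.578 m^2


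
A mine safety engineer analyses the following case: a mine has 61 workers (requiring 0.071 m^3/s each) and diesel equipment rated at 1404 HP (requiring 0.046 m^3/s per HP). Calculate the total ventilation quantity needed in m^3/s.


68.915 m^3/s

Airflow for workers:
Q_people = 61 * 0.071 = 4.331 m^3/s
Airflow for diesel equipment:
Q_diesel = 1404 * 0.046 = 64.584 m^3/s
Total ventilation:
Q_total = 4.331 + 64.584
= 68.915 m^3/s


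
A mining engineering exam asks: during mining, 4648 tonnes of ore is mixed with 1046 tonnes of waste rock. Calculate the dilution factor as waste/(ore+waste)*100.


Total material = ore + waste
= 4648 + 1046 = 5694 tonnes
Dilution = waste / total * 100
= 1046 / 5694 * 100
= 0.1837021426 * 100
= 18.3702%

18.3702%


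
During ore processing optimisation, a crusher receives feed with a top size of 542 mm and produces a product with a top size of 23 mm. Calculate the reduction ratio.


23.5652

Reduction ratio = feed size / product size
= 542 / 23
= 23.5652


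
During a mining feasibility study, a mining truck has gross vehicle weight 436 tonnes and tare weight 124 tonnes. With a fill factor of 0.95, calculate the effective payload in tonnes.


296.4 tonnes

Maximum payload = gross - tare
= 436 - 124 = 312 tonnes
Effective payload = max payload * fill factor
= 312 * 0.95
= 296.4 tonnes


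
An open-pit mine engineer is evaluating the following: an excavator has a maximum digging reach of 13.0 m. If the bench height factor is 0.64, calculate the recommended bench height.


Bench height = reach * factor
= 13.0 * 0.64
= 8.32 m

8.32 m


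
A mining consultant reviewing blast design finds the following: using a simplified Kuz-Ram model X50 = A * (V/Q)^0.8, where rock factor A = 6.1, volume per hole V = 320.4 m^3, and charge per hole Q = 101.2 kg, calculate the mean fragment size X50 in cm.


15.337 cm

Compute V/Q:
V/Q = 320.4 / 101.2 = 3.166007905
Raise to the power 0.8:
(V/Q)^0.8 = 3.166007905^0.8 = 2.514256583
Multiply by A:
X50 = 6.1 * 2.514256583
= 15.337 cm


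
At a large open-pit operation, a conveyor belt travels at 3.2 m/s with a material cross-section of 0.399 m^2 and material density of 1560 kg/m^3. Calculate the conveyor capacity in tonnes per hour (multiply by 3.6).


7170.5088 t/h

Volumetric flow = speed * area
= 3.2 * 0.399 = 1.2768 m^3/s
Mass flow = volumetric * density
= 1.2768 * 1560 = 1991.808 kg/s
Convert to t/h: multiply by 3.6
Capacity = 1991.808 * 3.6
= 7170.5088 t/h


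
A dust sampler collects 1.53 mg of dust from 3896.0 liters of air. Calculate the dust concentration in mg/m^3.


0.3927 mg/m^3

Convert liters to m^3: 1 m^3 = 1000 L
Concentration = mass / volume * 1000
= 1.53 / 3896.0 * 1000
= 0.0003927104723 * 1000
= 0.3927 mg/m^3


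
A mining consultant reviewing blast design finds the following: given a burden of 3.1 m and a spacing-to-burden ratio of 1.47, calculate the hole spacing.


4.557 m

Spacing = burden * ratio
= 3.1 * 1.47
= 4.557 m


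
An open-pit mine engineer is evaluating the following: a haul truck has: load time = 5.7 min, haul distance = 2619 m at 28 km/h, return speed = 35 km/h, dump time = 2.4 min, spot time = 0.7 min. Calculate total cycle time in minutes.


18.9019 min

Convert haul speed to m/min: 28 * 1000/60 = 466.6666667 m/min
Haul time = 2619 / 466.6666667 = 5.612142857 min
Convert return speed to m/min: 35 * 1000/60 = 583.3333333 m/min
Return time = 2619 / 583.3333333 = 4.489714286 min
Total cycle time:
= 5.7 + 5.612142857 + 2.4 + 4.489714286 + 0.7
= 18.9019 min


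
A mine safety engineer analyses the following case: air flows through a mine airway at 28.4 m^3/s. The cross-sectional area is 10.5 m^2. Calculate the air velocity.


2.7048 m/s

Velocity = flow rate / cross-sectional area
= 28.4 / 10.5
= 2.7048 m/s


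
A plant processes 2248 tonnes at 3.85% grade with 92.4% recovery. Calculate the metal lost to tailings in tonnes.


Total metal in feed:
= 2248 * 3.85 / 100 = 86.548 tonnes
Metal recovered:
= 86.548 * 92.4 / 100 = 79.970352 tonnes
Metal lost to tailings:
= 86.548 - 79.970352
= 6.5776 tonnes

6.5776 tonnes


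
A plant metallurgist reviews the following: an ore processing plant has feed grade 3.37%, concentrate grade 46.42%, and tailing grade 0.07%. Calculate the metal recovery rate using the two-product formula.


98.0707%

Using the two-product formula:
R = 100 * c * (f - t) / (f * (c - t))
Numerator = 100 * 46.42 * (3.37 - 0.07)
= 100 * 46.42 * 3.3
= 15318.6
Denominator = 3.37 * (46.42 - 0.07)
= 3.37 * 46.35
= 156.1995
R = 15318.6 / 156.1995
= 98.0707%


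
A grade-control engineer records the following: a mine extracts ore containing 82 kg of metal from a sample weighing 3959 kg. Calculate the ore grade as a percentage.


Ore grade = (metal mass / ore mass) * 100
= (82 / 3959) * 100
= 0.02071230109 * 100
= 2.0712%

2.0712%


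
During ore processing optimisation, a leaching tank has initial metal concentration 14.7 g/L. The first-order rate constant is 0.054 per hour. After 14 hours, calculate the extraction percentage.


53.0459%

Compute the exponent:
-k * t = -0.054 * 14 = -0.756
Remaining concentration:
C = 14.7 * exp(-0.756)
= 14.7 * 0.469540839
= 6.902250334 g/L
Extracted = 14.7 - 6.902250334 = 7.797749666 g/L
Extraction % = 7.797749666 / 14.7 * 100
= 53.0459%


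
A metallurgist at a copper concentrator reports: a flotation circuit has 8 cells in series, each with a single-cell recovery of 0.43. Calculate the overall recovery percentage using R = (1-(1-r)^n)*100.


Complement of single-cell recovery:
1 - r = 1 - 0.43 = 0.57
Raise to power n:
(1 - r)^8 = 0.57^8 = 0.01114291571
Overall recovery:
R = (1 - 0.01114291571) * 100
= 98.8857%

98.8857%


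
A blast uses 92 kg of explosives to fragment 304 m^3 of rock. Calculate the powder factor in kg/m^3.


0.3026 kg/m^3

Powder factor = explosive mass / rock volume
= 92 / 304
= 0.3026 kg/m^3


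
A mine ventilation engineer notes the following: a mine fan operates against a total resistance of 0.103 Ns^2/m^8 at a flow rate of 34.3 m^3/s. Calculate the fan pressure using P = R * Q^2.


121.1785 Pa

Compute Q^2:
Q^2 = 34.3^2 = 1176.49
Compute pressure:
P = R * Q^2 = 0.103 * 1176.49
= 121.1785 Pa


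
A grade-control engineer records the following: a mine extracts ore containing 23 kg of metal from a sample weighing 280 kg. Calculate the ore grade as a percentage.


8.2143%

Ore grade = (metal mass / ore mass) * 100
= (23 / 280) * 100
= 0.08214285714 * 100
= 8.2143%


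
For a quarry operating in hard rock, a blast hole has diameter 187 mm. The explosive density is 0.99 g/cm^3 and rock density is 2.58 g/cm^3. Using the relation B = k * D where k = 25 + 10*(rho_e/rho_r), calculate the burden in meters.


First, compute k:
rho_e / rho_r = 0.99 / 2.58 = 0.3837209302
k = 25 + 10 * 0.3837209302 = 28.8372093
Then, compute burden:
B = k * D / 1000 = 28.8372093 * 187 / 1000
= 5392.55814 / 1000
= 5.3926 m

5.3926 m


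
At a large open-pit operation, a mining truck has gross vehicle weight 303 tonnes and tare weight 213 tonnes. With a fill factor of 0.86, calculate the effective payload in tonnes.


Maximum payload = gross - tare
= 303 - 213 = 90 tonnes
Effective payload = max payload * fill factor
= 90 * 0.86
= 77.4 tonnes

77.4 tonnes


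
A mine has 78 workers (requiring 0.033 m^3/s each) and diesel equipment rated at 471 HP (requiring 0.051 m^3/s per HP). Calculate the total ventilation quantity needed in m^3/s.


26.595 m^3/s

Airflow for workers:
Q_people = 78 * 0.033 = 2.574 m^3/s
Airflow for diesel equipment:
Q_diesel = 471 * 0.051 = 24.021 m^3/s
Total ventilation:
Q_total = 2.574 + 24.021
= 26.595 m^3/s


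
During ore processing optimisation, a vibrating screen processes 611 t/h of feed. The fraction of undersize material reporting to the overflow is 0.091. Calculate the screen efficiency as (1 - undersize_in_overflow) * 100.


Screen efficiency = (1 - fraction of undersize in overflow) * 100
= (1 - 0.091) * 100
= 0.909 * 100
= 90.9%

90.9%


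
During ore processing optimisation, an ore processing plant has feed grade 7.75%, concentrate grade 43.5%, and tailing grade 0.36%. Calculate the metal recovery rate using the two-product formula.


Using the two-product formula:
R = 100 * c * (f - t) / (f * (c - t))
Numerator = 100 * 43.5 * (7.75 - 0.36)
= 100 * 43.5 * 7.39
= 32146.5
Denominator = 7.75 * (43.5 - 0.36)
= 7.75 * 43.14
= 334.335
R = 32146.5 / 334.335
= 96.1506%

96.1506%


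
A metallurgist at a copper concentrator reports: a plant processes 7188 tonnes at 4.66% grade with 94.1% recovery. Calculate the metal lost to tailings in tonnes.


19.7627 tonnes

Total metal in feed:
= 7188 * 4.66 / 100 = 334.9608 tonnes
Metal recovered:
= 334.9608 * 94.1 / 100 = 315.1981128 tonnes
Metal lost to tailings:
= 334.9608 - 315.1981128
= 19.7627 tonnes


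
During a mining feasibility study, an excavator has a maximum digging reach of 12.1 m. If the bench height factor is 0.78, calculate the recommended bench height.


Bench height = reach * factor
= 12.1 * 0.78
= 9.438 m

9.438 m
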